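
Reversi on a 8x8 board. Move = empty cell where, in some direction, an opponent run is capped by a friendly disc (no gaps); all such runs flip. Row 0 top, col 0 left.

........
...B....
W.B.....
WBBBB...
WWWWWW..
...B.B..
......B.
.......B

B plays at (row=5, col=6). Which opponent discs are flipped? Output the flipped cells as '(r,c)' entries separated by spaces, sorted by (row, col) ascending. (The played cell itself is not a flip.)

Dir NW: opp run (4,5) capped by B -> flip
Dir N: first cell '.' (not opp) -> no flip
Dir NE: first cell '.' (not opp) -> no flip
Dir W: first cell 'B' (not opp) -> no flip
Dir E: first cell '.' (not opp) -> no flip
Dir SW: first cell '.' (not opp) -> no flip
Dir S: first cell 'B' (not opp) -> no flip
Dir SE: first cell '.' (not opp) -> no flip

Answer: (4,5)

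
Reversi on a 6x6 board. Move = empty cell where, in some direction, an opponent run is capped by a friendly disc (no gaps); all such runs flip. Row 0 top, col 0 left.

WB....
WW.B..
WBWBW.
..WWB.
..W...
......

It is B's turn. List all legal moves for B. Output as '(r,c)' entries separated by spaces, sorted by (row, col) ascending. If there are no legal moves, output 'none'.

Answer: (1,4) (2,5) (3,1) (3,5) (4,1) (4,3)

Derivation:
(0,2): no bracket -> illegal
(1,2): no bracket -> illegal
(1,4): flips 1 -> legal
(1,5): no bracket -> illegal
(2,5): flips 1 -> legal
(3,0): no bracket -> illegal
(3,1): flips 3 -> legal
(3,5): flips 1 -> legal
(4,1): flips 1 -> legal
(4,3): flips 2 -> legal
(4,4): no bracket -> illegal
(5,1): no bracket -> illegal
(5,2): no bracket -> illegal
(5,3): no bracket -> illegal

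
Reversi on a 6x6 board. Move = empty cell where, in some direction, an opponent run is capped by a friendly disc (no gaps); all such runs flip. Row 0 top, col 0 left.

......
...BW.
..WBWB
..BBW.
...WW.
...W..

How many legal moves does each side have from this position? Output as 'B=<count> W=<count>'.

-- B to move --
(0,3): flips 1 -> legal
(0,4): no bracket -> illegal
(0,5): flips 1 -> legal
(1,1): flips 1 -> legal
(1,2): flips 1 -> legal
(1,5): flips 2 -> legal
(2,1): flips 1 -> legal
(3,1): flips 1 -> legal
(3,5): flips 2 -> legal
(4,2): no bracket -> illegal
(4,5): flips 1 -> legal
(5,2): flips 2 -> legal
(5,4): flips 1 -> legal
(5,5): flips 1 -> legal
B mobility = 12
-- W to move --
(0,2): flips 1 -> legal
(0,3): flips 3 -> legal
(0,4): flips 1 -> legal
(1,2): flips 2 -> legal
(1,5): no bracket -> illegal
(2,1): flips 1 -> legal
(3,1): flips 2 -> legal
(3,5): no bracket -> illegal
(4,1): flips 2 -> legal
(4,2): flips 2 -> legal
W mobility = 8

Answer: B=12 W=8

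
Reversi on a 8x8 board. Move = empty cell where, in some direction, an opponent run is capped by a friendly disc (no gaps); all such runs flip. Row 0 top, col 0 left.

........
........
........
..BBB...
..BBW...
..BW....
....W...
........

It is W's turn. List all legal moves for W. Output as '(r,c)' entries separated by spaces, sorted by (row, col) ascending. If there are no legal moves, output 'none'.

Answer: (2,2) (2,3) (2,4) (3,1) (4,1) (5,1)

Derivation:
(2,1): no bracket -> illegal
(2,2): flips 1 -> legal
(2,3): flips 2 -> legal
(2,4): flips 1 -> legal
(2,5): no bracket -> illegal
(3,1): flips 1 -> legal
(3,5): no bracket -> illegal
(4,1): flips 2 -> legal
(4,5): no bracket -> illegal
(5,1): flips 1 -> legal
(5,4): no bracket -> illegal
(6,1): no bracket -> illegal
(6,2): no bracket -> illegal
(6,3): no bracket -> illegal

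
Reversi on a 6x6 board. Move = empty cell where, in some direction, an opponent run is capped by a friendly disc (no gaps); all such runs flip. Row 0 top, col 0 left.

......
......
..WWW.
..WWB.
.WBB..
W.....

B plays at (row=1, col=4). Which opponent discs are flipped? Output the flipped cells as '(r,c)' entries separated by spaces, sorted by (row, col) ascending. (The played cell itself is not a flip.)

Dir NW: first cell '.' (not opp) -> no flip
Dir N: first cell '.' (not opp) -> no flip
Dir NE: first cell '.' (not opp) -> no flip
Dir W: first cell '.' (not opp) -> no flip
Dir E: first cell '.' (not opp) -> no flip
Dir SW: opp run (2,3) (3,2) (4,1) (5,0), next=edge -> no flip
Dir S: opp run (2,4) capped by B -> flip
Dir SE: first cell '.' (not opp) -> no flip

Answer: (2,4)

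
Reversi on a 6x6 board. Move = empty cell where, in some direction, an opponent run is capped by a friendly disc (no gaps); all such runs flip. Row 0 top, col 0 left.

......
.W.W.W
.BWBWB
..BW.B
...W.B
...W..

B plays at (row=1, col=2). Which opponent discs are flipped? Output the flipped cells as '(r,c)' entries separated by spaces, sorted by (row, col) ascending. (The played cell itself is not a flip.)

Answer: (2,2)

Derivation:
Dir NW: first cell '.' (not opp) -> no flip
Dir N: first cell '.' (not opp) -> no flip
Dir NE: first cell '.' (not opp) -> no flip
Dir W: opp run (1,1), next='.' -> no flip
Dir E: opp run (1,3), next='.' -> no flip
Dir SW: first cell 'B' (not opp) -> no flip
Dir S: opp run (2,2) capped by B -> flip
Dir SE: first cell 'B' (not opp) -> no flip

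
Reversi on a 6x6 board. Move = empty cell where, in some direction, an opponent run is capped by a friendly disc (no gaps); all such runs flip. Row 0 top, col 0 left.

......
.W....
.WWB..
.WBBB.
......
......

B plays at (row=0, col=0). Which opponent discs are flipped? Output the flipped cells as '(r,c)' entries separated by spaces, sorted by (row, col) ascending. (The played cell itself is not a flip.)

Answer: (1,1) (2,2)

Derivation:
Dir NW: edge -> no flip
Dir N: edge -> no flip
Dir NE: edge -> no flip
Dir W: edge -> no flip
Dir E: first cell '.' (not opp) -> no flip
Dir SW: edge -> no flip
Dir S: first cell '.' (not opp) -> no flip
Dir SE: opp run (1,1) (2,2) capped by B -> flip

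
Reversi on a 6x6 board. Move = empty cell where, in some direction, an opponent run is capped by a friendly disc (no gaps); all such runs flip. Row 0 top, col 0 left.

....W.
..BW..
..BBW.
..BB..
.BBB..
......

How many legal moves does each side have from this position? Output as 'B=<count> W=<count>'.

Answer: B=4 W=5

Derivation:
-- B to move --
(0,2): no bracket -> illegal
(0,3): flips 1 -> legal
(0,5): no bracket -> illegal
(1,4): flips 1 -> legal
(1,5): flips 1 -> legal
(2,5): flips 1 -> legal
(3,4): no bracket -> illegal
(3,5): no bracket -> illegal
B mobility = 4
-- W to move --
(0,1): no bracket -> illegal
(0,2): no bracket -> illegal
(0,3): no bracket -> illegal
(1,1): flips 1 -> legal
(1,4): no bracket -> illegal
(2,1): flips 2 -> legal
(3,0): no bracket -> illegal
(3,1): flips 1 -> legal
(3,4): no bracket -> illegal
(4,0): no bracket -> illegal
(4,4): no bracket -> illegal
(5,0): no bracket -> illegal
(5,1): flips 2 -> legal
(5,2): no bracket -> illegal
(5,3): flips 3 -> legal
(5,4): no bracket -> illegal
W mobility = 5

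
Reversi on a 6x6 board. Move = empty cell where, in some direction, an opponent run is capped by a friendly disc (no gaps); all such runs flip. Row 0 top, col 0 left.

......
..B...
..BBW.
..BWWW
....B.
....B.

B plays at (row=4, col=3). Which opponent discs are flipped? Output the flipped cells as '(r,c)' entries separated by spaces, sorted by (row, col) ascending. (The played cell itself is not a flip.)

Dir NW: first cell 'B' (not opp) -> no flip
Dir N: opp run (3,3) capped by B -> flip
Dir NE: opp run (3,4), next='.' -> no flip
Dir W: first cell '.' (not opp) -> no flip
Dir E: first cell 'B' (not opp) -> no flip
Dir SW: first cell '.' (not opp) -> no flip
Dir S: first cell '.' (not opp) -> no flip
Dir SE: first cell 'B' (not opp) -> no flip

Answer: (3,3)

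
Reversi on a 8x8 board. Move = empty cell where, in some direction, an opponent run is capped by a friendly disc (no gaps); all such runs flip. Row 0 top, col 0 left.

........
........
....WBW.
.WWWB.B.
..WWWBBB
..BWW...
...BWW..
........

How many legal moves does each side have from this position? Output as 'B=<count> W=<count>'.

Answer: B=10 W=9

Derivation:
-- B to move --
(1,3): no bracket -> illegal
(1,4): flips 1 -> legal
(1,5): no bracket -> illegal
(1,6): flips 1 -> legal
(1,7): no bracket -> illegal
(2,0): no bracket -> illegal
(2,1): no bracket -> illegal
(2,2): flips 2 -> legal
(2,3): flips 4 -> legal
(2,7): flips 1 -> legal
(3,0): flips 3 -> legal
(3,5): no bracket -> illegal
(3,7): no bracket -> illegal
(4,0): no bracket -> illegal
(4,1): flips 3 -> legal
(5,1): no bracket -> illegal
(5,5): flips 2 -> legal
(5,6): no bracket -> illegal
(6,2): no bracket -> illegal
(6,6): flips 2 -> legal
(7,3): no bracket -> illegal
(7,4): flips 3 -> legal
(7,5): no bracket -> illegal
(7,6): no bracket -> illegal
B mobility = 10
-- W to move --
(1,4): no bracket -> illegal
(1,5): no bracket -> illegal
(1,6): flips 2 -> legal
(2,3): no bracket -> illegal
(2,7): flips 2 -> legal
(3,5): flips 1 -> legal
(3,7): no bracket -> illegal
(4,1): no bracket -> illegal
(5,1): flips 1 -> legal
(5,5): no bracket -> illegal
(5,6): flips 2 -> legal
(5,7): no bracket -> illegal
(6,1): flips 1 -> legal
(6,2): flips 2 -> legal
(7,2): flips 1 -> legal
(7,3): flips 1 -> legal
(7,4): no bracket -> illegal
W mobility = 9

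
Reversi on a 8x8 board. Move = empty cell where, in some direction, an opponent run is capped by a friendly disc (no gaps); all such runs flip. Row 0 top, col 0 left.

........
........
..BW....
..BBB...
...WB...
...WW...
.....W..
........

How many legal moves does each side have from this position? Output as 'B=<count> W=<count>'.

-- B to move --
(1,2): flips 1 -> legal
(1,3): flips 1 -> legal
(1,4): flips 1 -> legal
(2,4): flips 1 -> legal
(4,2): flips 1 -> legal
(4,5): no bracket -> illegal
(5,2): flips 1 -> legal
(5,5): no bracket -> illegal
(5,6): no bracket -> illegal
(6,2): flips 1 -> legal
(6,3): flips 2 -> legal
(6,4): flips 1 -> legal
(6,6): no bracket -> illegal
(7,4): no bracket -> illegal
(7,5): no bracket -> illegal
(7,6): flips 3 -> legal
B mobility = 10
-- W to move --
(1,1): no bracket -> illegal
(1,2): no bracket -> illegal
(1,3): no bracket -> illegal
(2,1): flips 2 -> legal
(2,4): flips 2 -> legal
(2,5): flips 1 -> legal
(3,1): no bracket -> illegal
(3,5): flips 1 -> legal
(4,1): flips 1 -> legal
(4,2): no bracket -> illegal
(4,5): flips 2 -> legal
(5,5): no bracket -> illegal
W mobility = 6

Answer: B=10 W=6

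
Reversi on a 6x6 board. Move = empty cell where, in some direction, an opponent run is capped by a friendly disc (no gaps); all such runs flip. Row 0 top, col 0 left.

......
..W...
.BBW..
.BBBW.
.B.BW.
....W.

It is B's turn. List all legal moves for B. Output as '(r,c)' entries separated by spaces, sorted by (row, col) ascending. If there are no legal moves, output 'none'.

Answer: (0,2) (0,3) (1,3) (1,4) (2,4) (2,5) (3,5) (4,5) (5,5)

Derivation:
(0,1): no bracket -> illegal
(0,2): flips 1 -> legal
(0,3): flips 1 -> legal
(1,1): no bracket -> illegal
(1,3): flips 1 -> legal
(1,4): flips 1 -> legal
(2,4): flips 1 -> legal
(2,5): flips 1 -> legal
(3,5): flips 1 -> legal
(4,5): flips 1 -> legal
(5,3): no bracket -> illegal
(5,5): flips 1 -> legal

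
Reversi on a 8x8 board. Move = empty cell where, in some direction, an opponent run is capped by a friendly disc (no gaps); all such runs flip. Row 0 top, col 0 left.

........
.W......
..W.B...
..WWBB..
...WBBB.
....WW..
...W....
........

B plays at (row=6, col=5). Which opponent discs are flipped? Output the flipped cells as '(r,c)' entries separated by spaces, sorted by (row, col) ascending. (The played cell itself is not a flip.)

Dir NW: opp run (5,4) (4,3) (3,2), next='.' -> no flip
Dir N: opp run (5,5) capped by B -> flip
Dir NE: first cell '.' (not opp) -> no flip
Dir W: first cell '.' (not opp) -> no flip
Dir E: first cell '.' (not opp) -> no flip
Dir SW: first cell '.' (not opp) -> no flip
Dir S: first cell '.' (not opp) -> no flip
Dir SE: first cell '.' (not opp) -> no flip

Answer: (5,5)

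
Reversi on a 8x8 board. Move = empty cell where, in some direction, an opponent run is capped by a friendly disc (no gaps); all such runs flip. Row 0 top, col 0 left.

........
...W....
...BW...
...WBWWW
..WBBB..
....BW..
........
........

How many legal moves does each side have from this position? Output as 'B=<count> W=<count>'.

Answer: B=11 W=5

Derivation:
-- B to move --
(0,2): no bracket -> illegal
(0,3): flips 1 -> legal
(0,4): no bracket -> illegal
(1,2): no bracket -> illegal
(1,4): flips 1 -> legal
(1,5): no bracket -> illegal
(2,2): flips 1 -> legal
(2,5): flips 2 -> legal
(2,6): flips 1 -> legal
(2,7): flips 1 -> legal
(3,1): no bracket -> illegal
(3,2): flips 1 -> legal
(4,1): flips 1 -> legal
(4,6): no bracket -> illegal
(4,7): no bracket -> illegal
(5,1): no bracket -> illegal
(5,2): no bracket -> illegal
(5,3): no bracket -> illegal
(5,6): flips 1 -> legal
(6,4): no bracket -> illegal
(6,5): flips 1 -> legal
(6,6): flips 1 -> legal
B mobility = 11
-- W to move --
(1,2): no bracket -> illegal
(1,4): no bracket -> illegal
(2,2): flips 1 -> legal
(2,5): no bracket -> illegal
(3,2): no bracket -> illegal
(4,6): flips 3 -> legal
(5,2): no bracket -> illegal
(5,3): flips 3 -> legal
(5,6): no bracket -> illegal
(6,3): flips 2 -> legal
(6,4): flips 3 -> legal
(6,5): no bracket -> illegal
W mobility = 5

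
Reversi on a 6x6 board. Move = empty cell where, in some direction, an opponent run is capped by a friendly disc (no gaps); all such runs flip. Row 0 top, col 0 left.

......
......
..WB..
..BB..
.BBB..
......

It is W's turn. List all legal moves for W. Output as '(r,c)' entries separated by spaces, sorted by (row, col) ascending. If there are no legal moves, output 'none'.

(1,2): no bracket -> illegal
(1,3): no bracket -> illegal
(1,4): no bracket -> illegal
(2,1): no bracket -> illegal
(2,4): flips 1 -> legal
(3,0): no bracket -> illegal
(3,1): no bracket -> illegal
(3,4): no bracket -> illegal
(4,0): no bracket -> illegal
(4,4): flips 1 -> legal
(5,0): no bracket -> illegal
(5,1): no bracket -> illegal
(5,2): flips 2 -> legal
(5,3): no bracket -> illegal
(5,4): no bracket -> illegal

Answer: (2,4) (4,4) (5,2)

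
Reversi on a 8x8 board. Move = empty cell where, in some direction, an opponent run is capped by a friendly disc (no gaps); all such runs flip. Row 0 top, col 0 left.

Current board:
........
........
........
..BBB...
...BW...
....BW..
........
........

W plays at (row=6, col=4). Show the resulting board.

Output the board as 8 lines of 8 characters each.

Place W at (6,4); scan 8 dirs for brackets.
Dir NW: first cell '.' (not opp) -> no flip
Dir N: opp run (5,4) capped by W -> flip
Dir NE: first cell 'W' (not opp) -> no flip
Dir W: first cell '.' (not opp) -> no flip
Dir E: first cell '.' (not opp) -> no flip
Dir SW: first cell '.' (not opp) -> no flip
Dir S: first cell '.' (not opp) -> no flip
Dir SE: first cell '.' (not opp) -> no flip
All flips: (5,4)

Answer: ........
........
........
..BBB...
...BW...
....WW..
....W...
........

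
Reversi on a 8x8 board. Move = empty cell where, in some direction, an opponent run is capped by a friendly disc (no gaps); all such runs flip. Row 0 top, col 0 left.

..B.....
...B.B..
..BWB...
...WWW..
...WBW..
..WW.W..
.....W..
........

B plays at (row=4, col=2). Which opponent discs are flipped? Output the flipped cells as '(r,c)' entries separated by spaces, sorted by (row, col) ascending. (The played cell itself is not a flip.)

Answer: (3,3) (4,3)

Derivation:
Dir NW: first cell '.' (not opp) -> no flip
Dir N: first cell '.' (not opp) -> no flip
Dir NE: opp run (3,3) capped by B -> flip
Dir W: first cell '.' (not opp) -> no flip
Dir E: opp run (4,3) capped by B -> flip
Dir SW: first cell '.' (not opp) -> no flip
Dir S: opp run (5,2), next='.' -> no flip
Dir SE: opp run (5,3), next='.' -> no flip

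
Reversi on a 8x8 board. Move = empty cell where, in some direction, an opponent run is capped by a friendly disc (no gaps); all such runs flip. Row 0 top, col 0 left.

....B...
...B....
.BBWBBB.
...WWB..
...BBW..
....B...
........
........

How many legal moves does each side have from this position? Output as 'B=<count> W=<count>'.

-- B to move --
(1,2): no bracket -> illegal
(1,4): no bracket -> illegal
(3,2): flips 2 -> legal
(3,6): flips 1 -> legal
(4,2): flips 1 -> legal
(4,6): flips 1 -> legal
(5,5): flips 1 -> legal
(5,6): no bracket -> illegal
B mobility = 5
-- W to move --
(0,2): no bracket -> illegal
(0,3): flips 1 -> legal
(0,5): no bracket -> illegal
(1,0): no bracket -> illegal
(1,1): flips 1 -> legal
(1,2): no bracket -> illegal
(1,4): flips 1 -> legal
(1,5): flips 3 -> legal
(1,6): flips 1 -> legal
(1,7): no bracket -> illegal
(2,0): flips 2 -> legal
(2,7): flips 3 -> legal
(3,0): no bracket -> illegal
(3,1): no bracket -> illegal
(3,2): no bracket -> illegal
(3,6): flips 1 -> legal
(3,7): no bracket -> illegal
(4,2): flips 2 -> legal
(4,6): no bracket -> illegal
(5,2): flips 1 -> legal
(5,3): flips 1 -> legal
(5,5): flips 1 -> legal
(6,3): flips 1 -> legal
(6,4): flips 2 -> legal
(6,5): no bracket -> illegal
W mobility = 14

Answer: B=5 W=14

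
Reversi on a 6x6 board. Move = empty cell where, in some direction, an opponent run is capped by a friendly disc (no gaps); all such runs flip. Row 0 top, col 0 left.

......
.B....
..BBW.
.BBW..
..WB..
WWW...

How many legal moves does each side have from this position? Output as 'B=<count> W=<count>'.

-- B to move --
(1,3): no bracket -> illegal
(1,4): no bracket -> illegal
(1,5): no bracket -> illegal
(2,5): flips 1 -> legal
(3,4): flips 1 -> legal
(3,5): no bracket -> illegal
(4,0): no bracket -> illegal
(4,1): flips 1 -> legal
(4,4): flips 1 -> legal
(5,3): flips 1 -> legal
B mobility = 5
-- W to move --
(0,0): flips 2 -> legal
(0,1): no bracket -> illegal
(0,2): no bracket -> illegal
(1,0): no bracket -> illegal
(1,2): flips 2 -> legal
(1,3): flips 1 -> legal
(1,4): no bracket -> illegal
(2,0): flips 1 -> legal
(2,1): flips 2 -> legal
(3,0): flips 2 -> legal
(3,4): flips 1 -> legal
(4,0): no bracket -> illegal
(4,1): no bracket -> illegal
(4,4): flips 1 -> legal
(5,3): flips 1 -> legal
(5,4): no bracket -> illegal
W mobility = 9

Answer: B=5 W=9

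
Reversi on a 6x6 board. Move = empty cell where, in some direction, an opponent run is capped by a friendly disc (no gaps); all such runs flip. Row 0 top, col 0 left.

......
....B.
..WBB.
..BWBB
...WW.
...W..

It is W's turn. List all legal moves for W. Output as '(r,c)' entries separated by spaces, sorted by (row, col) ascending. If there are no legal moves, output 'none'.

(0,3): no bracket -> illegal
(0,4): flips 3 -> legal
(0,5): no bracket -> illegal
(1,2): no bracket -> illegal
(1,3): flips 1 -> legal
(1,5): flips 1 -> legal
(2,1): flips 1 -> legal
(2,5): flips 3 -> legal
(3,1): flips 1 -> legal
(4,1): no bracket -> illegal
(4,2): flips 1 -> legal
(4,5): no bracket -> illegal

Answer: (0,4) (1,3) (1,5) (2,1) (2,5) (3,1) (4,2)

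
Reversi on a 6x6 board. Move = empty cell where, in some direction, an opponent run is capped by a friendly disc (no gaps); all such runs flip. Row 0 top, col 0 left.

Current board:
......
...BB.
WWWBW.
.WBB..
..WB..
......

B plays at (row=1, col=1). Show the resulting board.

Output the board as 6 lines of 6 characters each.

Answer: ......
.B.BB.
WWBBW.
.WBB..
..WB..
......

Derivation:
Place B at (1,1); scan 8 dirs for brackets.
Dir NW: first cell '.' (not opp) -> no flip
Dir N: first cell '.' (not opp) -> no flip
Dir NE: first cell '.' (not opp) -> no flip
Dir W: first cell '.' (not opp) -> no flip
Dir E: first cell '.' (not opp) -> no flip
Dir SW: opp run (2,0), next=edge -> no flip
Dir S: opp run (2,1) (3,1), next='.' -> no flip
Dir SE: opp run (2,2) capped by B -> flip
All flips: (2,2)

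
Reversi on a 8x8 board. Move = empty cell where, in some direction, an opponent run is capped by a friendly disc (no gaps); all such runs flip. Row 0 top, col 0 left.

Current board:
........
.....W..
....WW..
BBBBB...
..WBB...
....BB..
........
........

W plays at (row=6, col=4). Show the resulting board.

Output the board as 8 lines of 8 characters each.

Place W at (6,4); scan 8 dirs for brackets.
Dir NW: first cell '.' (not opp) -> no flip
Dir N: opp run (5,4) (4,4) (3,4) capped by W -> flip
Dir NE: opp run (5,5), next='.' -> no flip
Dir W: first cell '.' (not opp) -> no flip
Dir E: first cell '.' (not opp) -> no flip
Dir SW: first cell '.' (not opp) -> no flip
Dir S: first cell '.' (not opp) -> no flip
Dir SE: first cell '.' (not opp) -> no flip
All flips: (3,4) (4,4) (5,4)

Answer: ........
.....W..
....WW..
BBBBW...
..WBW...
....WB..
....W...
........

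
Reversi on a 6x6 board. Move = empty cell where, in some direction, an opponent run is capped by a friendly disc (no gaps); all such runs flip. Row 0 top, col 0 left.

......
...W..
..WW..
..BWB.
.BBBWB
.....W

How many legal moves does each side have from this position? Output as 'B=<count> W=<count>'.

-- B to move --
(0,2): no bracket -> illegal
(0,3): flips 3 -> legal
(0,4): no bracket -> illegal
(1,1): no bracket -> illegal
(1,2): flips 2 -> legal
(1,4): flips 1 -> legal
(2,1): no bracket -> illegal
(2,4): flips 1 -> legal
(3,1): no bracket -> illegal
(3,5): no bracket -> illegal
(5,3): no bracket -> illegal
(5,4): flips 1 -> legal
B mobility = 5
-- W to move --
(2,1): no bracket -> illegal
(2,4): flips 1 -> legal
(2,5): no bracket -> illegal
(3,0): no bracket -> illegal
(3,1): flips 1 -> legal
(3,5): flips 2 -> legal
(4,0): flips 3 -> legal
(5,0): flips 2 -> legal
(5,1): flips 1 -> legal
(5,2): flips 2 -> legal
(5,3): flips 1 -> legal
(5,4): no bracket -> illegal
W mobility = 8

Answer: B=5 W=8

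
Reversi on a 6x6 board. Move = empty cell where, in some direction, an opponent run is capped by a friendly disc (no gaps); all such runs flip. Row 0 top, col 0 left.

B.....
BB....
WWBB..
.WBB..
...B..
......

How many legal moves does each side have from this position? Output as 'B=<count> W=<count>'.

Answer: B=3 W=6

Derivation:
-- B to move --
(1,2): no bracket -> illegal
(3,0): flips 2 -> legal
(4,0): flips 1 -> legal
(4,1): flips 2 -> legal
(4,2): no bracket -> illegal
B mobility = 3
-- W to move --
(0,1): flips 1 -> legal
(0,2): flips 1 -> legal
(1,2): no bracket -> illegal
(1,3): flips 1 -> legal
(1,4): no bracket -> illegal
(2,4): flips 2 -> legal
(3,4): flips 2 -> legal
(4,1): no bracket -> illegal
(4,2): no bracket -> illegal
(4,4): no bracket -> illegal
(5,2): no bracket -> illegal
(5,3): no bracket -> illegal
(5,4): flips 2 -> legal
W mobility = 6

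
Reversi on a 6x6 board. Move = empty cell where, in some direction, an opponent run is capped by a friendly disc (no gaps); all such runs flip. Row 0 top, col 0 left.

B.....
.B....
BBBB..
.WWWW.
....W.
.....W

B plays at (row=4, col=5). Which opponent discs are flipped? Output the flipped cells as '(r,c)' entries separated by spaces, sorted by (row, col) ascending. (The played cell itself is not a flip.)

Answer: (3,4)

Derivation:
Dir NW: opp run (3,4) capped by B -> flip
Dir N: first cell '.' (not opp) -> no flip
Dir NE: edge -> no flip
Dir W: opp run (4,4), next='.' -> no flip
Dir E: edge -> no flip
Dir SW: first cell '.' (not opp) -> no flip
Dir S: opp run (5,5), next=edge -> no flip
Dir SE: edge -> no flip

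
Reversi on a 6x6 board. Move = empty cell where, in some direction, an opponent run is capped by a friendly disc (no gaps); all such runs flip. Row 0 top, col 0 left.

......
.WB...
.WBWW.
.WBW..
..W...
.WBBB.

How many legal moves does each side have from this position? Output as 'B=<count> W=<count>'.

Answer: B=10 W=7

Derivation:
-- B to move --
(0,0): flips 1 -> legal
(0,1): no bracket -> illegal
(0,2): no bracket -> illegal
(1,0): flips 2 -> legal
(1,3): no bracket -> illegal
(1,4): flips 1 -> legal
(1,5): no bracket -> illegal
(2,0): flips 3 -> legal
(2,5): flips 2 -> legal
(3,0): flips 2 -> legal
(3,4): flips 2 -> legal
(3,5): no bracket -> illegal
(4,0): flips 1 -> legal
(4,1): no bracket -> illegal
(4,3): no bracket -> illegal
(4,4): flips 1 -> legal
(5,0): flips 1 -> legal
B mobility = 10
-- W to move --
(0,1): flips 1 -> legal
(0,2): flips 3 -> legal
(0,3): flips 1 -> legal
(1,3): flips 2 -> legal
(4,1): flips 1 -> legal
(4,3): flips 1 -> legal
(4,4): no bracket -> illegal
(4,5): no bracket -> illegal
(5,5): flips 3 -> legal
W mobility = 7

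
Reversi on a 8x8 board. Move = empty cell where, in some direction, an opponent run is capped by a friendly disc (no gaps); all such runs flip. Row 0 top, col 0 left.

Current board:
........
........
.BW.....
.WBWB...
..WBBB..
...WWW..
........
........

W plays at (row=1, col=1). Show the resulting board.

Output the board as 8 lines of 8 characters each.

Answer: ........
.W......
.WW.....
.WBWB...
..WBBB..
...WWW..
........
........

Derivation:
Place W at (1,1); scan 8 dirs for brackets.
Dir NW: first cell '.' (not opp) -> no flip
Dir N: first cell '.' (not opp) -> no flip
Dir NE: first cell '.' (not opp) -> no flip
Dir W: first cell '.' (not opp) -> no flip
Dir E: first cell '.' (not opp) -> no flip
Dir SW: first cell '.' (not opp) -> no flip
Dir S: opp run (2,1) capped by W -> flip
Dir SE: first cell 'W' (not opp) -> no flip
All flips: (2,1)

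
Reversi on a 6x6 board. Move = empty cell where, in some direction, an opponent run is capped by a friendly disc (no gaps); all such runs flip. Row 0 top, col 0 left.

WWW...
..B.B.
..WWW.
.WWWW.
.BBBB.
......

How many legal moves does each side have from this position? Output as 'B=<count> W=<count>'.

Answer: B=7 W=8

Derivation:
-- B to move --
(0,3): no bracket -> illegal
(1,0): no bracket -> illegal
(1,1): flips 2 -> legal
(1,3): flips 2 -> legal
(1,5): flips 2 -> legal
(2,0): flips 1 -> legal
(2,1): flips 2 -> legal
(2,5): flips 1 -> legal
(3,0): no bracket -> illegal
(3,5): no bracket -> illegal
(4,0): no bracket -> illegal
(4,5): flips 2 -> legal
B mobility = 7
-- W to move --
(0,3): no bracket -> illegal
(0,4): flips 1 -> legal
(0,5): flips 1 -> legal
(1,1): no bracket -> illegal
(1,3): no bracket -> illegal
(1,5): no bracket -> illegal
(2,1): no bracket -> illegal
(2,5): no bracket -> illegal
(3,0): no bracket -> illegal
(3,5): no bracket -> illegal
(4,0): no bracket -> illegal
(4,5): no bracket -> illegal
(5,0): flips 1 -> legal
(5,1): flips 2 -> legal
(5,2): flips 2 -> legal
(5,3): flips 2 -> legal
(5,4): flips 2 -> legal
(5,5): flips 1 -> legal
W mobility = 8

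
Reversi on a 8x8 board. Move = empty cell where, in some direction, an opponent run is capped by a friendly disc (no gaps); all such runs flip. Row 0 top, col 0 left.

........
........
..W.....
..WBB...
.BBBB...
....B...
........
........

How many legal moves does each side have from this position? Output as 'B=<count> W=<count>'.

Answer: B=5 W=5

Derivation:
-- B to move --
(1,1): flips 1 -> legal
(1,2): flips 2 -> legal
(1,3): no bracket -> illegal
(2,1): flips 1 -> legal
(2,3): flips 1 -> legal
(3,1): flips 1 -> legal
B mobility = 5
-- W to move --
(2,3): no bracket -> illegal
(2,4): no bracket -> illegal
(2,5): no bracket -> illegal
(3,0): no bracket -> illegal
(3,1): no bracket -> illegal
(3,5): flips 2 -> legal
(4,0): no bracket -> illegal
(4,5): no bracket -> illegal
(5,0): flips 1 -> legal
(5,1): no bracket -> illegal
(5,2): flips 1 -> legal
(5,3): no bracket -> illegal
(5,5): flips 2 -> legal
(6,3): no bracket -> illegal
(6,4): no bracket -> illegal
(6,5): flips 2 -> legal
W mobility = 5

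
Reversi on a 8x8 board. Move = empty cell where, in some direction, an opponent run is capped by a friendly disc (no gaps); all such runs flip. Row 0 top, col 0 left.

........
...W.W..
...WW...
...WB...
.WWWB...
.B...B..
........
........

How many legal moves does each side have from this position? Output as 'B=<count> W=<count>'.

Answer: B=8 W=7

Derivation:
-- B to move --
(0,2): no bracket -> illegal
(0,3): no bracket -> illegal
(0,4): no bracket -> illegal
(0,5): no bracket -> illegal
(0,6): flips 4 -> legal
(1,2): flips 1 -> legal
(1,4): flips 1 -> legal
(1,6): no bracket -> illegal
(2,2): flips 1 -> legal
(2,5): no bracket -> illegal
(2,6): no bracket -> illegal
(3,0): no bracket -> illegal
(3,1): flips 1 -> legal
(3,2): flips 1 -> legal
(3,5): no bracket -> illegal
(4,0): flips 3 -> legal
(5,0): no bracket -> illegal
(5,2): flips 1 -> legal
(5,3): no bracket -> illegal
(5,4): no bracket -> illegal
B mobility = 8
-- W to move --
(2,5): flips 1 -> legal
(3,5): flips 1 -> legal
(4,0): no bracket -> illegal
(4,5): flips 2 -> legal
(4,6): no bracket -> illegal
(5,0): no bracket -> illegal
(5,2): no bracket -> illegal
(5,3): no bracket -> illegal
(5,4): flips 2 -> legal
(5,6): no bracket -> illegal
(6,0): flips 1 -> legal
(6,1): flips 1 -> legal
(6,2): no bracket -> illegal
(6,4): no bracket -> illegal
(6,5): no bracket -> illegal
(6,6): flips 2 -> legal
W mobility = 7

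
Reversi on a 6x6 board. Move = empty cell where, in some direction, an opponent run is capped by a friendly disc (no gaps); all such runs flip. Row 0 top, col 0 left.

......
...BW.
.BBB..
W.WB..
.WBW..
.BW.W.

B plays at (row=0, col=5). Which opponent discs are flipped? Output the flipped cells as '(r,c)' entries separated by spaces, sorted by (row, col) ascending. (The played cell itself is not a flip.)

Dir NW: edge -> no flip
Dir N: edge -> no flip
Dir NE: edge -> no flip
Dir W: first cell '.' (not opp) -> no flip
Dir E: edge -> no flip
Dir SW: opp run (1,4) capped by B -> flip
Dir S: first cell '.' (not opp) -> no flip
Dir SE: edge -> no flip

Answer: (1,4)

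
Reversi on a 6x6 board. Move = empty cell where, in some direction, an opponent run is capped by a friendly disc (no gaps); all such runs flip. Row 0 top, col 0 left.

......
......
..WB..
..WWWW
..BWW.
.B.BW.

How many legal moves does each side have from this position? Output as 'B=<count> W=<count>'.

-- B to move --
(1,1): no bracket -> illegal
(1,2): flips 2 -> legal
(1,3): no bracket -> illegal
(2,1): flips 1 -> legal
(2,4): flips 1 -> legal
(2,5): no bracket -> illegal
(3,1): no bracket -> illegal
(4,1): flips 1 -> legal
(4,5): flips 3 -> legal
(5,2): no bracket -> illegal
(5,5): flips 1 -> legal
B mobility = 6
-- W to move --
(1,2): flips 1 -> legal
(1,3): flips 1 -> legal
(1,4): flips 1 -> legal
(2,4): flips 1 -> legal
(3,1): no bracket -> illegal
(4,0): no bracket -> illegal
(4,1): flips 1 -> legal
(5,0): no bracket -> illegal
(5,2): flips 2 -> legal
W mobility = 6

Answer: B=6 W=6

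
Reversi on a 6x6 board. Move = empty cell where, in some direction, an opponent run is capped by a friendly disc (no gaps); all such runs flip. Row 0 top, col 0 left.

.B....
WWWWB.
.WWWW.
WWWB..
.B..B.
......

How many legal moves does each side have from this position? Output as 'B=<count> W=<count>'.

-- B to move --
(0,0): flips 2 -> legal
(0,2): no bracket -> illegal
(0,3): flips 2 -> legal
(0,4): no bracket -> illegal
(1,5): flips 1 -> legal
(2,0): no bracket -> illegal
(2,5): no bracket -> illegal
(3,4): flips 3 -> legal
(3,5): no bracket -> illegal
(4,0): no bracket -> illegal
(4,2): no bracket -> illegal
(4,3): no bracket -> illegal
B mobility = 4
-- W to move --
(0,0): no bracket -> illegal
(0,2): no bracket -> illegal
(0,3): no bracket -> illegal
(0,4): flips 1 -> legal
(0,5): flips 1 -> legal
(1,5): flips 1 -> legal
(2,5): no bracket -> illegal
(3,4): flips 1 -> legal
(3,5): no bracket -> illegal
(4,0): no bracket -> illegal
(4,2): flips 1 -> legal
(4,3): flips 1 -> legal
(4,5): no bracket -> illegal
(5,0): flips 1 -> legal
(5,1): flips 1 -> legal
(5,2): flips 1 -> legal
(5,3): no bracket -> illegal
(5,4): no bracket -> illegal
(5,5): flips 2 -> legal
W mobility = 10

Answer: B=4 W=10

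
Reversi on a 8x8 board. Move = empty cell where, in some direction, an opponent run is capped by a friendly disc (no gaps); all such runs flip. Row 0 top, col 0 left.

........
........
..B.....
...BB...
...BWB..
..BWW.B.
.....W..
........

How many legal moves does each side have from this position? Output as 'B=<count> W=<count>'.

Answer: B=5 W=9

Derivation:
-- B to move --
(3,5): no bracket -> illegal
(4,2): no bracket -> illegal
(5,5): flips 3 -> legal
(6,2): no bracket -> illegal
(6,3): flips 2 -> legal
(6,4): flips 2 -> legal
(6,6): no bracket -> illegal
(7,4): flips 1 -> legal
(7,5): no bracket -> illegal
(7,6): flips 2 -> legal
B mobility = 5
-- W to move --
(1,1): flips 2 -> legal
(1,2): no bracket -> illegal
(1,3): no bracket -> illegal
(2,1): no bracket -> illegal
(2,3): flips 2 -> legal
(2,4): flips 1 -> legal
(2,5): no bracket -> illegal
(3,1): no bracket -> illegal
(3,2): flips 1 -> legal
(3,5): no bracket -> illegal
(3,6): flips 1 -> legal
(4,1): no bracket -> illegal
(4,2): flips 1 -> legal
(4,6): flips 1 -> legal
(4,7): flips 1 -> legal
(5,1): flips 1 -> legal
(5,5): no bracket -> illegal
(5,7): no bracket -> illegal
(6,1): no bracket -> illegal
(6,2): no bracket -> illegal
(6,3): no bracket -> illegal
(6,6): no bracket -> illegal
(6,7): no bracket -> illegal
W mobility = 9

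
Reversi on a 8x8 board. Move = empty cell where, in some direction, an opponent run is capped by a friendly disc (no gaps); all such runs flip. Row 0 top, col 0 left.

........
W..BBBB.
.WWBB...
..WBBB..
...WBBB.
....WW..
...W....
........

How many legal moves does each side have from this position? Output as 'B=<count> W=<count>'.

Answer: B=11 W=7

Derivation:
-- B to move --
(0,0): no bracket -> illegal
(0,1): no bracket -> illegal
(1,1): flips 1 -> legal
(1,2): no bracket -> illegal
(2,0): flips 2 -> legal
(3,0): no bracket -> illegal
(3,1): flips 2 -> legal
(4,1): flips 1 -> legal
(4,2): flips 1 -> legal
(5,2): flips 1 -> legal
(5,3): flips 1 -> legal
(5,6): no bracket -> illegal
(6,2): no bracket -> illegal
(6,4): flips 2 -> legal
(6,5): flips 1 -> legal
(6,6): flips 1 -> legal
(7,2): flips 2 -> legal
(7,3): no bracket -> illegal
(7,4): no bracket -> illegal
B mobility = 11
-- W to move --
(0,2): no bracket -> illegal
(0,3): flips 3 -> legal
(0,4): flips 5 -> legal
(0,5): flips 2 -> legal
(0,6): no bracket -> illegal
(0,7): no bracket -> illegal
(1,2): no bracket -> illegal
(1,7): no bracket -> illegal
(2,5): flips 5 -> legal
(2,6): no bracket -> illegal
(2,7): no bracket -> illegal
(3,6): flips 4 -> legal
(3,7): flips 1 -> legal
(4,2): no bracket -> illegal
(4,7): flips 3 -> legal
(5,3): no bracket -> illegal
(5,6): no bracket -> illegal
(5,7): no bracket -> illegal
W mobility = 7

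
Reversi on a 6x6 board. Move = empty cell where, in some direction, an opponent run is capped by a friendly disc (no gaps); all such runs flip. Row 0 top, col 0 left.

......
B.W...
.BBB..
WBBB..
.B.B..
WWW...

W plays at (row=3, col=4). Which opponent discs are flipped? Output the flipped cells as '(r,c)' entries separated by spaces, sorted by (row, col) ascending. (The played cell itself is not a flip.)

Answer: (2,3) (3,1) (3,2) (3,3) (4,3)

Derivation:
Dir NW: opp run (2,3) capped by W -> flip
Dir N: first cell '.' (not opp) -> no flip
Dir NE: first cell '.' (not opp) -> no flip
Dir W: opp run (3,3) (3,2) (3,1) capped by W -> flip
Dir E: first cell '.' (not opp) -> no flip
Dir SW: opp run (4,3) capped by W -> flip
Dir S: first cell '.' (not opp) -> no flip
Dir SE: first cell '.' (not opp) -> no flip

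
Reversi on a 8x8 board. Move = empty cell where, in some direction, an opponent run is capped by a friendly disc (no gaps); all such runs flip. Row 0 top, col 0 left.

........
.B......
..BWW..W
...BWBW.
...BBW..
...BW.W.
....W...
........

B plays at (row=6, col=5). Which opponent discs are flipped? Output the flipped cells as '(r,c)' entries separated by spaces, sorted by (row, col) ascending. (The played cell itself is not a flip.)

Answer: (5,4)

Derivation:
Dir NW: opp run (5,4) capped by B -> flip
Dir N: first cell '.' (not opp) -> no flip
Dir NE: opp run (5,6), next='.' -> no flip
Dir W: opp run (6,4), next='.' -> no flip
Dir E: first cell '.' (not opp) -> no flip
Dir SW: first cell '.' (not opp) -> no flip
Dir S: first cell '.' (not opp) -> no flip
Dir SE: first cell '.' (not opp) -> no flip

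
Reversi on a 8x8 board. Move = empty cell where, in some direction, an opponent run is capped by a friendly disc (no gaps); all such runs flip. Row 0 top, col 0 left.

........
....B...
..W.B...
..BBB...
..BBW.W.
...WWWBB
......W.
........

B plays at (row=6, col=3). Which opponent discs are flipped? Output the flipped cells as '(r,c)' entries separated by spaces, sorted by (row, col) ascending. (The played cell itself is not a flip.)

Answer: (5,3)

Derivation:
Dir NW: first cell '.' (not opp) -> no flip
Dir N: opp run (5,3) capped by B -> flip
Dir NE: opp run (5,4), next='.' -> no flip
Dir W: first cell '.' (not opp) -> no flip
Dir E: first cell '.' (not opp) -> no flip
Dir SW: first cell '.' (not opp) -> no flip
Dir S: first cell '.' (not opp) -> no flip
Dir SE: first cell '.' (not opp) -> no flip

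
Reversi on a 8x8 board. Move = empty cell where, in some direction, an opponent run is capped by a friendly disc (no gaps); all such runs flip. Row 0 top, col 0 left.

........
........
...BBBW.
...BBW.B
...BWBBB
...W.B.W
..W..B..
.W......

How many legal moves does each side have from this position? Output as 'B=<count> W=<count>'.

Answer: B=6 W=9

Derivation:
-- B to move --
(1,5): flips 1 -> legal
(1,6): no bracket -> illegal
(1,7): no bracket -> illegal
(2,7): flips 1 -> legal
(3,6): flips 1 -> legal
(4,2): no bracket -> illegal
(5,1): no bracket -> illegal
(5,2): no bracket -> illegal
(5,4): flips 1 -> legal
(5,6): no bracket -> illegal
(6,0): no bracket -> illegal
(6,1): no bracket -> illegal
(6,3): flips 1 -> legal
(6,4): no bracket -> illegal
(6,6): no bracket -> illegal
(6,7): flips 1 -> legal
(7,0): no bracket -> illegal
(7,2): no bracket -> illegal
(7,3): no bracket -> illegal
B mobility = 6
-- W to move --
(1,2): no bracket -> illegal
(1,3): flips 4 -> legal
(1,4): flips 2 -> legal
(1,5): flips 1 -> legal
(1,6): no bracket -> illegal
(2,2): flips 4 -> legal
(2,7): flips 2 -> legal
(3,2): flips 2 -> legal
(3,6): no bracket -> illegal
(4,2): flips 1 -> legal
(5,2): no bracket -> illegal
(5,4): no bracket -> illegal
(5,6): no bracket -> illegal
(6,4): no bracket -> illegal
(6,6): flips 1 -> legal
(7,4): no bracket -> illegal
(7,5): flips 3 -> legal
(7,6): no bracket -> illegal
W mobility = 9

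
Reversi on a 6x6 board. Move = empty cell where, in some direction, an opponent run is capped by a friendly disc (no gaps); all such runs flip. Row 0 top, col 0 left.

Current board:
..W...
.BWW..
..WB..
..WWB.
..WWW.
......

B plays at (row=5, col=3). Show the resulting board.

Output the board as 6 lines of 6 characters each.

Place B at (5,3); scan 8 dirs for brackets.
Dir NW: opp run (4,2), next='.' -> no flip
Dir N: opp run (4,3) (3,3) capped by B -> flip
Dir NE: opp run (4,4), next='.' -> no flip
Dir W: first cell '.' (not opp) -> no flip
Dir E: first cell '.' (not opp) -> no flip
Dir SW: edge -> no flip
Dir S: edge -> no flip
Dir SE: edge -> no flip
All flips: (3,3) (4,3)

Answer: ..W...
.BWW..
..WB..
..WBB.
..WBW.
...B..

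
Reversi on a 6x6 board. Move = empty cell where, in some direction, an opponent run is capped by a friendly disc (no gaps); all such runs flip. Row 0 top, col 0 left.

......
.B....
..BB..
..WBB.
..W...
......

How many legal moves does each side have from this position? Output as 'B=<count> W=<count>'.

-- B to move --
(2,1): no bracket -> illegal
(3,1): flips 1 -> legal
(4,1): flips 1 -> legal
(4,3): no bracket -> illegal
(5,1): flips 1 -> legal
(5,2): flips 2 -> legal
(5,3): no bracket -> illegal
B mobility = 4
-- W to move --
(0,0): no bracket -> illegal
(0,1): no bracket -> illegal
(0,2): no bracket -> illegal
(1,0): no bracket -> illegal
(1,2): flips 1 -> legal
(1,3): no bracket -> illegal
(1,4): flips 1 -> legal
(2,0): no bracket -> illegal
(2,1): no bracket -> illegal
(2,4): flips 1 -> legal
(2,5): no bracket -> illegal
(3,1): no bracket -> illegal
(3,5): flips 2 -> legal
(4,3): no bracket -> illegal
(4,4): no bracket -> illegal
(4,5): no bracket -> illegal
W mobility = 4

Answer: B=4 W=4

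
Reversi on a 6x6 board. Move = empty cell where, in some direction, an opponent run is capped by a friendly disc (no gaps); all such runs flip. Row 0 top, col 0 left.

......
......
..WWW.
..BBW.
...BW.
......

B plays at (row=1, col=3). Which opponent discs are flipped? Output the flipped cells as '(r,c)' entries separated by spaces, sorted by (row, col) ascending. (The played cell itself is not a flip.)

Dir NW: first cell '.' (not opp) -> no flip
Dir N: first cell '.' (not opp) -> no flip
Dir NE: first cell '.' (not opp) -> no flip
Dir W: first cell '.' (not opp) -> no flip
Dir E: first cell '.' (not opp) -> no flip
Dir SW: opp run (2,2), next='.' -> no flip
Dir S: opp run (2,3) capped by B -> flip
Dir SE: opp run (2,4), next='.' -> no flip

Answer: (2,3)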